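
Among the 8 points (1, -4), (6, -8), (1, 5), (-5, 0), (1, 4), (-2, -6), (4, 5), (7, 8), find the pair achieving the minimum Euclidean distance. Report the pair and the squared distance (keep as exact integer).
Pair = ((1, 5), (1, 4)); squared distance = 1

Compute all C(8, 2) = 28 pairwise squared distances (x_i − x_j)² + (y_i − y_j)². The minimum is 1, attained by the pair ((1, 5), (1, 4)).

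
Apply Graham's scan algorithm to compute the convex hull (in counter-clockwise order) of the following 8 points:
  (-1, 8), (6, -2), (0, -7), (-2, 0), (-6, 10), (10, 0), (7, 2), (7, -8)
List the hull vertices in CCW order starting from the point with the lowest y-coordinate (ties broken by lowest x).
Hull (CCW) = [(7, -8), (10, 0), (-1, 8), (-6, 10), (0, -7)]

Graham scan procedure:
  1. Find the pivot p₀ = point with lowest y (tie → lowest x): (7, -8).
  2. Sort the remaining points by polar angle around p₀.
  3. Walk through sorted points, maintaining a stack; pop the top while the last three entries make a non-left turn (cross product ≤ 0).
  4. Final stack is the convex hull in CCW order: (7, -8), (10, 0), (-1, 8), (-6, 10), (0, -7).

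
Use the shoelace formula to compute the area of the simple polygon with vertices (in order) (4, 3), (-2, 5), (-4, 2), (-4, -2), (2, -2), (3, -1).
Area = 87/2

Shoelace formula: Area = (1/2) |Σ_i (x_i · y_{i+1} − x_{i+1} · y_i)| (indices mod n). Compute each cross term:
  (4)(5) − (-2)(3) = 26
  (-2)(2) − (-4)(5) = 16
  (-4)(-2) − (-4)(2) = 16
  (-4)(-2) − (2)(-2) = 12
  (2)(-1) − (3)(-2) = 4
  (3)(3) − (4)(-1) = 13
Sum = 87, so (signed) Area = 87/2 = 87/2, |Area| = 87/2.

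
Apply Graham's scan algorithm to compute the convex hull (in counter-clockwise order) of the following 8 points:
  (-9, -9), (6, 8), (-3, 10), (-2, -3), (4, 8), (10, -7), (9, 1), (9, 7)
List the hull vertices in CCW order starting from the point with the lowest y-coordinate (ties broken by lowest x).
Hull (CCW) = [(-9, -9), (10, -7), (9, 7), (6, 8), (-3, 10)]

Graham scan procedure:
  1. Find the pivot p₀ = point with lowest y (tie → lowest x): (-9, -9).
  2. Sort the remaining points by polar angle around p₀.
  3. Walk through sorted points, maintaining a stack; pop the top while the last three entries make a non-left turn (cross product ≤ 0).
  4. Final stack is the convex hull in CCW order: (-9, -9), (10, -7), (9, 7), (6, 8), (-3, 10).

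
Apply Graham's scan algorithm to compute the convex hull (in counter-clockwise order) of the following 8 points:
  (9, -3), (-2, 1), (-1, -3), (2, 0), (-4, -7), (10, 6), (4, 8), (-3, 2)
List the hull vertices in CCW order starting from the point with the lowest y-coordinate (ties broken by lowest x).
Hull (CCW) = [(-4, -7), (9, -3), (10, 6), (4, 8), (-3, 2)]

Graham scan procedure:
  1. Find the pivot p₀ = point with lowest y (tie → lowest x): (-4, -7).
  2. Sort the remaining points by polar angle around p₀.
  3. Walk through sorted points, maintaining a stack; pop the top while the last three entries make a non-left turn (cross product ≤ 0).
  4. Final stack is the convex hull in CCW order: (-4, -7), (9, -3), (10, 6), (4, 8), (-3, 2).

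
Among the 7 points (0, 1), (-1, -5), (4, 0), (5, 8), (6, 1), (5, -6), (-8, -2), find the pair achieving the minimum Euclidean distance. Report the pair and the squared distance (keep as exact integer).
Pair = ((4, 0), (6, 1)); squared distance = 5

Compute all C(7, 2) = 21 pairwise squared distances (x_i − x_j)² + (y_i − y_j)². The minimum is 5, attained by the pair ((4, 0), (6, 1)).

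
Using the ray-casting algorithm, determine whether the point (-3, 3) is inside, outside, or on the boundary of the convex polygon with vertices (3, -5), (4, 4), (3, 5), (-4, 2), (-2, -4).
The point (-3, 3) lies strictly outside the polygon

Cast a horizontal ray to the right from the query point and count how many polygon edges it crosses (each edge strictly once or zero times, handled with the usual half-open convention). 
Parity of crossings → even ⇒ outside.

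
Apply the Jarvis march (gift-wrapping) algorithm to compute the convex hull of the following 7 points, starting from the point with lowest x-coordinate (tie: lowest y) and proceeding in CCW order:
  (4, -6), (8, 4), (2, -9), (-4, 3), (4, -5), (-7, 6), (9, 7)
Hull (CCW) = [(-7, 6), (2, -9), (4, -6), (8, 4), (9, 7)]

Jarvis march: at each step, from the current hull vertex p, select the next vertex q as the point such that every other point lies strictly to the left of (or on) the directed line p → q. (Equivalently: for every other point r, the cross product (q − p) × (r − p) ≥ 0.)
Starting point (lowest x, tie lowest y): (-7, 6). Wrap until returning to start. Resulting hull: (-7, 6), (2, -9), (4, -6), (8, 4), (9, 7).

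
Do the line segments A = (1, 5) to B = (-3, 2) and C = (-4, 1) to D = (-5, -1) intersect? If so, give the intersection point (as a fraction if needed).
No (intersection of containing lines falls outside at least one segment)

Parametrize and solve: t = 6/5, s = -1/5. At least one of these is outside [0, 1], so the segments do not intersect.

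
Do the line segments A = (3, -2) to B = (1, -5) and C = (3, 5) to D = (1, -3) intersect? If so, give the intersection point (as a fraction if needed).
No (intersection of containing lines falls outside at least one segment)

Parametrize and solve: t = 7/5, s = 7/5. At least one of these is outside [0, 1], so the segments do not intersect.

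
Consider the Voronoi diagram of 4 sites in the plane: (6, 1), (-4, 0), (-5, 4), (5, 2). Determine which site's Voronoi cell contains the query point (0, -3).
Nearest site = (-4, 0)

The Voronoi cell of site s contains exactly those query points closer to s than to any other site. Compute squared distances from q = (0, -3) to each site:
  (-4 − 0)² + (0 − -3)² = 25
  (5 − 0)² + (2 − -3)² = 50
  (6 − 0)² + (1 − -3)² = 52
  (-5 − 0)² + (4 − -3)² = 74
Minimum is attained by (-4, 0), so q lies in its Voronoi cell.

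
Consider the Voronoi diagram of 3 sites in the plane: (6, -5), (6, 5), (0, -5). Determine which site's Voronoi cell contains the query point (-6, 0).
Nearest site = (0, -5)

The Voronoi cell of site s contains exactly those query points closer to s than to any other site. Compute squared distances from q = (-6, 0) to each site:
  (0 − -6)² + (-5 − 0)² = 61
  (6 − -6)² + (-5 − 0)² = 169
  (6 − -6)² + (5 − 0)² = 169
Minimum is attained by (0, -5), so q lies in its Voronoi cell.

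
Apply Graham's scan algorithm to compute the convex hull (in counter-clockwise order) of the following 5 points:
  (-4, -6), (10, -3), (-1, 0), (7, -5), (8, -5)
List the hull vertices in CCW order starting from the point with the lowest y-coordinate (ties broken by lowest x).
Hull (CCW) = [(-4, -6), (8, -5), (10, -3), (-1, 0)]

Graham scan procedure:
  1. Find the pivot p₀ = point with lowest y (tie → lowest x): (-4, -6).
  2. Sort the remaining points by polar angle around p₀.
  3. Walk through sorted points, maintaining a stack; pop the top while the last three entries make a non-left turn (cross product ≤ 0).
  4. Final stack is the convex hull in CCW order: (-4, -6), (8, -5), (10, -3), (-1, 0).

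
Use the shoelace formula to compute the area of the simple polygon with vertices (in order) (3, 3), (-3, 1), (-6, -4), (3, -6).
Area = 105/2

Shoelace formula: Area = (1/2) |Σ_i (x_i · y_{i+1} − x_{i+1} · y_i)| (indices mod n). Compute each cross term:
  (3)(1) − (-3)(3) = 12
  (-3)(-4) − (-6)(1) = 18
  (-6)(-6) − (3)(-4) = 48
  (3)(3) − (3)(-6) = 27
Sum = 105, so (signed) Area = 105/2 = 105/2, |Area| = 105/2.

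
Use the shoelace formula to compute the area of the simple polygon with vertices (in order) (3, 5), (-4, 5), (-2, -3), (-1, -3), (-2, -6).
Area = 34

Shoelace formula: Area = (1/2) |Σ_i (x_i · y_{i+1} − x_{i+1} · y_i)| (indices mod n). Compute each cross term:
  (3)(5) − (-4)(5) = 35
  (-4)(-3) − (-2)(5) = 22
  (-2)(-3) − (-1)(-3) = 3
  (-1)(-6) − (-2)(-3) = 0
  (-2)(5) − (3)(-6) = 8
Sum = 68, so (signed) Area = 68/2 = 34, |Area| = 34.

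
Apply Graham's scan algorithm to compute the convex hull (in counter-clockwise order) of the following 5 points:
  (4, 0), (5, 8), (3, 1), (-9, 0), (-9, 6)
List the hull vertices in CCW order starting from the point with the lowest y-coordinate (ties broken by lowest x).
Hull (CCW) = [(-9, 0), (4, 0), (5, 8), (-9, 6)]

Graham scan procedure:
  1. Find the pivot p₀ = point with lowest y (tie → lowest x): (-9, 0).
  2. Sort the remaining points by polar angle around p₀.
  3. Walk through sorted points, maintaining a stack; pop the top while the last three entries make a non-left turn (cross product ≤ 0).
  4. Final stack is the convex hull in CCW order: (-9, 0), (4, 0), (5, 8), (-9, 6).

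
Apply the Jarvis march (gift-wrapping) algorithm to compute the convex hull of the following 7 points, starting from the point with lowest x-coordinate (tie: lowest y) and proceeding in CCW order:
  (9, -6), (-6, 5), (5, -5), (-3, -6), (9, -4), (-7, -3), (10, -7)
Hull (CCW) = [(-7, -3), (-3, -6), (10, -7), (9, -4), (-6, 5)]

Jarvis march: at each step, from the current hull vertex p, select the next vertex q as the point such that every other point lies strictly to the left of (or on) the directed line p → q. (Equivalently: for every other point r, the cross product (q − p) × (r − p) ≥ 0.)
Starting point (lowest x, tie lowest y): (-7, -3). Wrap until returning to start. Resulting hull: (-7, -3), (-3, -6), (10, -7), (9, -4), (-6, 5).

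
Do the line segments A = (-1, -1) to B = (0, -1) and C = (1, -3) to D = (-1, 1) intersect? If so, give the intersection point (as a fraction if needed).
Yes; intersection at (0, -1) (t = 1 on AB, s = 1/2 on CD)

Parametrize AB as A + t(B − A) = (-1 + 1 t, -1 + 0 t) and CD as C + s(D − C) = (1 + -2 s, -3 + 4 s). Solve the linear system for (t, s). Determinant = -4 ≠ 0, so a unique intersection of the containing lines exists. Solution: t = 1, s = 1/2 — both in [0, 1], so the segments cross. Intersection point: (0, -1).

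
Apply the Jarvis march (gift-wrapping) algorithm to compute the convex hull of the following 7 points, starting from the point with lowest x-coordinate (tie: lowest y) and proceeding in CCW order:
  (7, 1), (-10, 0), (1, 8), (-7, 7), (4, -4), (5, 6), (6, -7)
Hull (CCW) = [(-10, 0), (6, -7), (7, 1), (5, 6), (1, 8), (-7, 7)]

Jarvis march: at each step, from the current hull vertex p, select the next vertex q as the point such that every other point lies strictly to the left of (or on) the directed line p → q. (Equivalently: for every other point r, the cross product (q − p) × (r − p) ≥ 0.)
Starting point (lowest x, tie lowest y): (-10, 0). Wrap until returning to start. Resulting hull: (-10, 0), (6, -7), (7, 1), (5, 6), (1, 8), (-7, 7).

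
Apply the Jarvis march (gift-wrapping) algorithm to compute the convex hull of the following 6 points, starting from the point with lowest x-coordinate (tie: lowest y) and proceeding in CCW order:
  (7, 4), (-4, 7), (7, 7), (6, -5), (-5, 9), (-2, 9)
Hull (CCW) = [(-5, 9), (-4, 7), (6, -5), (7, 4), (7, 7), (-2, 9)]

Jarvis march: at each step, from the current hull vertex p, select the next vertex q as the point such that every other point lies strictly to the left of (or on) the directed line p → q. (Equivalently: for every other point r, the cross product (q − p) × (r − p) ≥ 0.)
Starting point (lowest x, tie lowest y): (-5, 9). Wrap until returning to start. Resulting hull: (-5, 9), (-4, 7), (6, -5), (7, 4), (7, 7), (-2, 9).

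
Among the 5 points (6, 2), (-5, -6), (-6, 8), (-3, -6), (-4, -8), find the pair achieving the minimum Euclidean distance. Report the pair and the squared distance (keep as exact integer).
Pair = ((-5, -6), (-3, -6)); squared distance = 4

Compute all C(5, 2) = 10 pairwise squared distances (x_i − x_j)² + (y_i − y_j)². The minimum is 4, attained by the pair ((-5, -6), (-3, -6)).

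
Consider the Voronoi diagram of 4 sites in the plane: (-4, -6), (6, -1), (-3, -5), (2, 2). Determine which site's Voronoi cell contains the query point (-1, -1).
Nearest site = (2, 2)

The Voronoi cell of site s contains exactly those query points closer to s than to any other site. Compute squared distances from q = (-1, -1) to each site:
  (2 − -1)² + (2 − -1)² = 18
  (-3 − -1)² + (-5 − -1)² = 20
  (-4 − -1)² + (-6 − -1)² = 34
  (6 − -1)² + (-1 − -1)² = 49
Minimum is attained by (2, 2), so q lies in its Voronoi cell.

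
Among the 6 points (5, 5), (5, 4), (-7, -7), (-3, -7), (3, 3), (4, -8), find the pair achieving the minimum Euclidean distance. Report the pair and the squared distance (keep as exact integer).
Pair = ((5, 5), (5, 4)); squared distance = 1

Compute all C(6, 2) = 15 pairwise squared distances (x_i − x_j)² + (y_i − y_j)². The minimum is 1, attained by the pair ((5, 5), (5, 4)).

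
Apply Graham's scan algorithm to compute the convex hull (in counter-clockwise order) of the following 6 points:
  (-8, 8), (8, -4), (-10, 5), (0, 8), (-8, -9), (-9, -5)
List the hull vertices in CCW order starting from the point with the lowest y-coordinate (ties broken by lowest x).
Hull (CCW) = [(-8, -9), (8, -4), (0, 8), (-8, 8), (-10, 5), (-9, -5)]

Graham scan procedure:
  1. Find the pivot p₀ = point with lowest y (tie → lowest x): (-8, -9).
  2. Sort the remaining points by polar angle around p₀.
  3. Walk through sorted points, maintaining a stack; pop the top while the last three entries make a non-left turn (cross product ≤ 0).
  4. Final stack is the convex hull in CCW order: (-8, -9), (8, -4), (0, 8), (-8, 8), (-10, 5), (-9, -5).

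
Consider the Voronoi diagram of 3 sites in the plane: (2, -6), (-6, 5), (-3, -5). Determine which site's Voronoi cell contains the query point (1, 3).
Nearest site = (-6, 5)

The Voronoi cell of site s contains exactly those query points closer to s than to any other site. Compute squared distances from q = (1, 3) to each site:
  (-6 − 1)² + (5 − 3)² = 53
  (-3 − 1)² + (-5 − 3)² = 80
  (2 − 1)² + (-6 − 3)² = 82
Minimum is attained by (-6, 5), so q lies in its Voronoi cell.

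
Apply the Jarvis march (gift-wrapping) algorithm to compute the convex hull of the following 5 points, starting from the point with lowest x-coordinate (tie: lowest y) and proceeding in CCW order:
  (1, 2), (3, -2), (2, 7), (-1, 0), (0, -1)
Hull (CCW) = [(-1, 0), (0, -1), (3, -2), (2, 7)]

Jarvis march: at each step, from the current hull vertex p, select the next vertex q as the point such that every other point lies strictly to the left of (or on) the directed line p → q. (Equivalently: for every other point r, the cross product (q − p) × (r − p) ≥ 0.)
Starting point (lowest x, tie lowest y): (-1, 0). Wrap until returning to start. Resulting hull: (-1, 0), (0, -1), (3, -2), (2, 7).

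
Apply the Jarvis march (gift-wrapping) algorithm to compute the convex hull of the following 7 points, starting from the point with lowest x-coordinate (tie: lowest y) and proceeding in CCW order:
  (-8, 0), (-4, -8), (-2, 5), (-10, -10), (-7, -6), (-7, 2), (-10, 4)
Hull (CCW) = [(-10, -10), (-4, -8), (-2, 5), (-10, 4)]

Jarvis march: at each step, from the current hull vertex p, select the next vertex q as the point such that every other point lies strictly to the left of (or on) the directed line p → q. (Equivalently: for every other point r, the cross product (q − p) × (r − p) ≥ 0.)
Starting point (lowest x, tie lowest y): (-10, -10). Wrap until returning to start. Resulting hull: (-10, -10), (-4, -8), (-2, 5), (-10, 4).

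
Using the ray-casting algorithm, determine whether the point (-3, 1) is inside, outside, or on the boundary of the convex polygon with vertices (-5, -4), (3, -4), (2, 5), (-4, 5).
The point (-3, 1) lies strictly inside the polygon

Cast a horizontal ray to the right from the query point and count how many polygon edges it crosses (each edge strictly once or zero times, handled with the usual half-open convention). 
Parity of crossings → odd ⇒ inside.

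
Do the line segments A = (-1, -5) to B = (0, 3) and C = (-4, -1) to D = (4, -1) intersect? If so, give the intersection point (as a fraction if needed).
Yes; intersection at (-1/2, -1) (t = 1/2 on AB, s = 7/16 on CD)

Parametrize AB as A + t(B − A) = (-1 + 1 t, -5 + 8 t) and CD as C + s(D − C) = (-4 + 8 s, -1 + 0 s). Solve the linear system for (t, s). Determinant = 64 ≠ 0, so a unique intersection of the containing lines exists. Solution: t = 1/2, s = 7/16 — both in [0, 1], so the segments cross. Intersection point: (-1/2, -1).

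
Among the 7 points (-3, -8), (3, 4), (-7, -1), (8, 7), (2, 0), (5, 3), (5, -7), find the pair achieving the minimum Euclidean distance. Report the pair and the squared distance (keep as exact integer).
Pair = ((3, 4), (5, 3)); squared distance = 5

Compute all C(7, 2) = 21 pairwise squared distances (x_i − x_j)² + (y_i − y_j)². The minimum is 5, attained by the pair ((3, 4), (5, 3)).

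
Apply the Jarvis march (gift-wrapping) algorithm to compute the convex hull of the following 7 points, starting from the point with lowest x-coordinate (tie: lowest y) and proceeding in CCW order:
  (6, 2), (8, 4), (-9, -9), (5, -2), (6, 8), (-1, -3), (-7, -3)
Hull (CCW) = [(-9, -9), (5, -2), (8, 4), (6, 8), (-7, -3)]

Jarvis march: at each step, from the current hull vertex p, select the next vertex q as the point such that every other point lies strictly to the left of (or on) the directed line p → q. (Equivalently: for every other point r, the cross product (q − p) × (r − p) ≥ 0.)
Starting point (lowest x, tie lowest y): (-9, -9). Wrap until returning to start. Resulting hull: (-9, -9), (5, -2), (8, 4), (6, 8), (-7, -3).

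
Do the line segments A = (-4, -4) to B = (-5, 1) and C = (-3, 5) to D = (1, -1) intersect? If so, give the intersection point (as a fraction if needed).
No (intersection of containing lines falls outside at least one segment)

Parametrize and solve: t = 3, s = -1. At least one of these is outside [0, 1], so the segments do not intersect.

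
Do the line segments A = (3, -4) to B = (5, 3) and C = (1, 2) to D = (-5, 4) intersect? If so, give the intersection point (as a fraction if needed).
No (intersection of containing lines falls outside at least one segment)

Parametrize and solve: t = 16/23, s = -13/23. At least one of these is outside [0, 1], so the segments do not intersect.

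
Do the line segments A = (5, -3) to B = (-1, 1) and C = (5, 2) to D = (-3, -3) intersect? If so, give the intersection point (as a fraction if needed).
Yes; intersection at (35/31, -13/31) (t = 20/31 on AB, s = 15/31 on CD)

Parametrize AB as A + t(B − A) = (5 + -6 t, -3 + 4 t) and CD as C + s(D − C) = (5 + -8 s, 2 + -5 s). Solve the linear system for (t, s). Determinant = -62 ≠ 0, so a unique intersection of the containing lines exists. Solution: t = 20/31, s = 15/31 — both in [0, 1], so the segments cross. Intersection point: (35/31, -13/31).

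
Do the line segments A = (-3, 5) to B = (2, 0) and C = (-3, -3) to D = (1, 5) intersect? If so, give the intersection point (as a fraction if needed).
Yes; intersection at (-1/3, 7/3) (t = 8/15 on AB, s = 2/3 on CD)

Parametrize AB as A + t(B − A) = (-3 + 5 t, 5 + -5 t) and CD as C + s(D − C) = (-3 + 4 s, -3 + 8 s). Solve the linear system for (t, s). Determinant = -60 ≠ 0, so a unique intersection of the containing lines exists. Solution: t = 8/15, s = 2/3 — both in [0, 1], so the segments cross. Intersection point: (-1/3, 7/3).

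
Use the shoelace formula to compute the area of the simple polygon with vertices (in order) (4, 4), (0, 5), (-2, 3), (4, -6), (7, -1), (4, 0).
Area = 44

Shoelace formula: Area = (1/2) |Σ_i (x_i · y_{i+1} − x_{i+1} · y_i)| (indices mod n). Compute each cross term:
  (4)(5) − (0)(4) = 20
  (0)(3) − (-2)(5) = 10
  (-2)(-6) − (4)(3) = 0
  (4)(-1) − (7)(-6) = 38
  (7)(0) − (4)(-1) = 4
  (4)(4) − (4)(0) = 16
Sum = 88, so (signed) Area = 88/2 = 44, |Area| = 44.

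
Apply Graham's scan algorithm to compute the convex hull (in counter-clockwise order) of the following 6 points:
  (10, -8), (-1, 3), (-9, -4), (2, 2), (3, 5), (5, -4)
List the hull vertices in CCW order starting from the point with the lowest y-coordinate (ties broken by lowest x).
Hull (CCW) = [(10, -8), (3, 5), (-1, 3), (-9, -4)]

Graham scan procedure:
  1. Find the pivot p₀ = point with lowest y (tie → lowest x): (10, -8).
  2. Sort the remaining points by polar angle around p₀.
  3. Walk through sorted points, maintaining a stack; pop the top while the last three entries make a non-left turn (cross product ≤ 0).
  4. Final stack is the convex hull in CCW order: (10, -8), (3, 5), (-1, 3), (-9, -4).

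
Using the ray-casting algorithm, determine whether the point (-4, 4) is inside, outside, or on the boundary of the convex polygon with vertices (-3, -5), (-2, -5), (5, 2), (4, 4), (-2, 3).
The point (-4, 4) lies strictly outside the polygon

Cast a horizontal ray to the right from the query point and count how many polygon edges it crosses (each edge strictly once or zero times, handled with the usual half-open convention). 
Parity of crossings → even ⇒ outside.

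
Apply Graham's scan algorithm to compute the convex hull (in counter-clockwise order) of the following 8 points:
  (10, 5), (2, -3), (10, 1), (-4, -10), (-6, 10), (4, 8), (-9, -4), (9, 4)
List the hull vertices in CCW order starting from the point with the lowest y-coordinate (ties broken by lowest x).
Hull (CCW) = [(-4, -10), (10, 1), (10, 5), (4, 8), (-6, 10), (-9, -4)]

Graham scan procedure:
  1. Find the pivot p₀ = point with lowest y (tie → lowest x): (-4, -10).
  2. Sort the remaining points by polar angle around p₀.
  3. Walk through sorted points, maintaining a stack; pop the top while the last three entries make a non-left turn (cross product ≤ 0).
  4. Final stack is the convex hull in CCW order: (-4, -10), (10, 1), (10, 5), (4, 8), (-6, 10), (-9, -4).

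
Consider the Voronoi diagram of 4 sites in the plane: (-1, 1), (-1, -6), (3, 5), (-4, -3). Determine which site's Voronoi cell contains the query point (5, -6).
Nearest site = (-1, -6)

The Voronoi cell of site s contains exactly those query points closer to s than to any other site. Compute squared distances from q = (5, -6) to each site:
  (-1 − 5)² + (-6 − -6)² = 36
  (-1 − 5)² + (1 − -6)² = 85
  (-4 − 5)² + (-3 − -6)² = 90
  (3 − 5)² + (5 − -6)² = 125
Minimum is attained by (-1, -6), so q lies in its Voronoi cell.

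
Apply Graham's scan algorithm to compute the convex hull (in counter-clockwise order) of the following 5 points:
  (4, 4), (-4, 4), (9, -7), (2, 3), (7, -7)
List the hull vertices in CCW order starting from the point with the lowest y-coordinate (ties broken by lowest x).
Hull (CCW) = [(7, -7), (9, -7), (4, 4), (-4, 4)]

Graham scan procedure:
  1. Find the pivot p₀ = point with lowest y (tie → lowest x): (7, -7).
  2. Sort the remaining points by polar angle around p₀.
  3. Walk through sorted points, maintaining a stack; pop the top while the last three entries make a non-left turn (cross product ≤ 0).
  4. Final stack is the convex hull in CCW order: (7, -7), (9, -7), (4, 4), (-4, 4).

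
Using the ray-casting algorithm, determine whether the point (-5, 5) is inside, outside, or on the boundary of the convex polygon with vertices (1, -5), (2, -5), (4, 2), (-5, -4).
The point (-5, 5) lies strictly outside the polygon

Cast a horizontal ray to the right from the query point and count how many polygon edges it crosses (each edge strictly once or zero times, handled with the usual half-open convention). 
Parity of crossings → even ⇒ outside.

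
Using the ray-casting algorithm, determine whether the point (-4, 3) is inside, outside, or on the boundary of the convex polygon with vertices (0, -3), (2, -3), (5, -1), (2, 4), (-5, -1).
The point (-4, 3) lies strictly outside the polygon

Cast a horizontal ray to the right from the query point and count how many polygon edges it crosses (each edge strictly once or zero times, handled with the usual half-open convention). 
Parity of crossings → even ⇒ outside.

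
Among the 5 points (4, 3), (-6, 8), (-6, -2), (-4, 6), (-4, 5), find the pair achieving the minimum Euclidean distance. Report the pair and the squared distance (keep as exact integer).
Pair = ((-4, 6), (-4, 5)); squared distance = 1

Compute all C(5, 2) = 10 pairwise squared distances (x_i − x_j)² + (y_i − y_j)². The minimum is 1, attained by the pair ((-4, 6), (-4, 5)).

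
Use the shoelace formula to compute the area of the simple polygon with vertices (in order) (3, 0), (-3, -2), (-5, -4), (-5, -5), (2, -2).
Area = 27/2

Shoelace formula: Area = (1/2) |Σ_i (x_i · y_{i+1} − x_{i+1} · y_i)| (indices mod n). Compute each cross term:
  (3)(-2) − (-3)(0) = -6
  (-3)(-4) − (-5)(-2) = 2
  (-5)(-5) − (-5)(-4) = 5
  (-5)(-2) − (2)(-5) = 20
  (2)(0) − (3)(-2) = 6
Sum = 27, so (signed) Area = 27/2 = 27/2, |Area| = 27/2.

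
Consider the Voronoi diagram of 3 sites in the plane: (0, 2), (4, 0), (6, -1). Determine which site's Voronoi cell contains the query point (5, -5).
Nearest site = (6, -1)

The Voronoi cell of site s contains exactly those query points closer to s than to any other site. Compute squared distances from q = (5, -5) to each site:
  (6 − 5)² + (-1 − -5)² = 17
  (4 − 5)² + (0 − -5)² = 26
  (0 − 5)² + (2 − -5)² = 74
Minimum is attained by (6, -1), so q lies in its Voronoi cell.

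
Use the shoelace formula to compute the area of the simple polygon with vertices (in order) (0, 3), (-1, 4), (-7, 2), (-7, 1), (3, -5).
Area = 77/2

Shoelace formula: Area = (1/2) |Σ_i (x_i · y_{i+1} − x_{i+1} · y_i)| (indices mod n). Compute each cross term:
  (0)(4) − (-1)(3) = 3
  (-1)(2) − (-7)(4) = 26
  (-7)(1) − (-7)(2) = 7
  (-7)(-5) − (3)(1) = 32
  (3)(3) − (0)(-5) = 9
Sum = 77, so (signed) Area = 77/2 = 77/2, |Area| = 77/2.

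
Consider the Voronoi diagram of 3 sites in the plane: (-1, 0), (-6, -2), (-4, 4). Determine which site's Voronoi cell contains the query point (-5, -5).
Nearest site = (-6, -2)

The Voronoi cell of site s contains exactly those query points closer to s than to any other site. Compute squared distances from q = (-5, -5) to each site:
  (-6 − -5)² + (-2 − -5)² = 10
  (-1 − -5)² + (0 − -5)² = 41
  (-4 − -5)² + (4 − -5)² = 82
Minimum is attained by (-6, -2), so q lies in its Voronoi cell.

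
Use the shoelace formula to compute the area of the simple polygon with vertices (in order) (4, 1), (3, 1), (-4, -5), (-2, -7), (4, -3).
Area = 29

Shoelace formula: Area = (1/2) |Σ_i (x_i · y_{i+1} − x_{i+1} · y_i)| (indices mod n). Compute each cross term:
  (4)(1) − (3)(1) = 1
  (3)(-5) − (-4)(1) = -11
  (-4)(-7) − (-2)(-5) = 18
  (-2)(-3) − (4)(-7) = 34
  (4)(1) − (4)(-3) = 16
Sum = 58, so (signed) Area = 58/2 = 29, |Area| = 29.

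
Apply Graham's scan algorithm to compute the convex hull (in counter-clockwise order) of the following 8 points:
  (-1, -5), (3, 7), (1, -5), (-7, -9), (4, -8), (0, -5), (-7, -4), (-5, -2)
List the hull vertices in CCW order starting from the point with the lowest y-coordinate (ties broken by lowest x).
Hull (CCW) = [(-7, -9), (4, -8), (3, 7), (-7, -4)]

Graham scan procedure:
  1. Find the pivot p₀ = point with lowest y (tie → lowest x): (-7, -9).
  2. Sort the remaining points by polar angle around p₀.
  3. Walk through sorted points, maintaining a stack; pop the top while the last three entries make a non-left turn (cross product ≤ 0).
  4. Final stack is the convex hull in CCW order: (-7, -9), (4, -8), (3, 7), (-7, -4).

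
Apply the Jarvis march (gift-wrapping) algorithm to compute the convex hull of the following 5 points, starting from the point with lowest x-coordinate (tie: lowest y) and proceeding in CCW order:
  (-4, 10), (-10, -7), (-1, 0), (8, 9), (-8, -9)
Hull (CCW) = [(-10, -7), (-8, -9), (8, 9), (-4, 10)]

Jarvis march: at each step, from the current hull vertex p, select the next vertex q as the point such that every other point lies strictly to the left of (or on) the directed line p → q. (Equivalently: for every other point r, the cross product (q − p) × (r − p) ≥ 0.)
Starting point (lowest x, tie lowest y): (-10, -7). Wrap until returning to start. Resulting hull: (-10, -7), (-8, -9), (8, 9), (-4, 10).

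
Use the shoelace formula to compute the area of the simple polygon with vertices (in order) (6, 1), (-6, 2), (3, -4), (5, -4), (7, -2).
Area = 81/2

Shoelace formula: Area = (1/2) |Σ_i (x_i · y_{i+1} − x_{i+1} · y_i)| (indices mod n). Compute each cross term:
  (6)(2) − (-6)(1) = 18
  (-6)(-4) − (3)(2) = 18
  (3)(-4) − (5)(-4) = 8
  (5)(-2) − (7)(-4) = 18
  (7)(1) − (6)(-2) = 19
Sum = 81, so (signed) Area = 81/2 = 81/2, |Area| = 81/2.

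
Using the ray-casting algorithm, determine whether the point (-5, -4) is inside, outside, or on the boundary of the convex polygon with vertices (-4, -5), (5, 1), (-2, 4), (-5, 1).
The point (-5, -4) lies strictly outside the polygon

Cast a horizontal ray to the right from the query point and count how many polygon edges it crosses (each edge strictly once or zero times, handled with the usual half-open convention). 
Parity of crossings → even ⇒ outside.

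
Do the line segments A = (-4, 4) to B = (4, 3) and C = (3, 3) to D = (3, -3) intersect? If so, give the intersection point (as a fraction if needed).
No (intersection of containing lines falls outside at least one segment)

Parametrize and solve: t = 7/8, s = -1/48. At least one of these is outside [0, 1], so the segments do not intersect.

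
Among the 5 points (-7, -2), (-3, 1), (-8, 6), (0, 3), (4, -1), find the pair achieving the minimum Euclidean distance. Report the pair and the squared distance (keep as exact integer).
Pair = ((-3, 1), (0, 3)); squared distance = 13

Compute all C(5, 2) = 10 pairwise squared distances (x_i − x_j)² + (y_i − y_j)². The minimum is 13, attained by the pair ((-3, 1), (0, 3)).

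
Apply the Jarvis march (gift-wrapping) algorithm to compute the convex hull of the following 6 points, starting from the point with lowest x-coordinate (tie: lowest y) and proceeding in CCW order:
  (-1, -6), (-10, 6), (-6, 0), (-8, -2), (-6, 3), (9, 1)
Hull (CCW) = [(-10, 6), (-8, -2), (-1, -6), (9, 1)]

Jarvis march: at each step, from the current hull vertex p, select the next vertex q as the point such that every other point lies strictly to the left of (or on) the directed line p → q. (Equivalently: for every other point r, the cross product (q − p) × (r − p) ≥ 0.)
Starting point (lowest x, tie lowest y): (-10, 6). Wrap until returning to start. Resulting hull: (-10, 6), (-8, -2), (-1, -6), (9, 1).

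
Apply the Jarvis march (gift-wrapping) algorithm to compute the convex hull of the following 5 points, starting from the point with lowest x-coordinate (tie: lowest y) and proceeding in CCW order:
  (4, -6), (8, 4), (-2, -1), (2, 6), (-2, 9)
Hull (CCW) = [(-2, -1), (4, -6), (8, 4), (-2, 9)]

Jarvis march: at each step, from the current hull vertex p, select the next vertex q as the point such that every other point lies strictly to the left of (or on) the directed line p → q. (Equivalently: for every other point r, the cross product (q − p) × (r − p) ≥ 0.)
Starting point (lowest x, tie lowest y): (-2, -1). Wrap until returning to start. Resulting hull: (-2, -1), (4, -6), (8, 4), (-2, 9).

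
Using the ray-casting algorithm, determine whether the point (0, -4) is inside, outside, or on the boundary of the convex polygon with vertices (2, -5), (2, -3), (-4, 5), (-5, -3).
The point (0, -4) lies strictly inside the polygon

Cast a horizontal ray to the right from the query point and count how many polygon edges it crosses (each edge strictly once or zero times, handled with the usual half-open convention). 
Parity of crossings → odd ⇒ inside.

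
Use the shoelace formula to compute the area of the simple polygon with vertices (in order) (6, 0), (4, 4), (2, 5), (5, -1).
Area = 15/2

Shoelace formula: Area = (1/2) |Σ_i (x_i · y_{i+1} − x_{i+1} · y_i)| (indices mod n). Compute each cross term:
  (6)(4) − (4)(0) = 24
  (4)(5) − (2)(4) = 12
  (2)(-1) − (5)(5) = -27
  (5)(0) − (6)(-1) = 6
Sum = 15, so (signed) Area = 15/2 = 15/2, |Area| = 15/2.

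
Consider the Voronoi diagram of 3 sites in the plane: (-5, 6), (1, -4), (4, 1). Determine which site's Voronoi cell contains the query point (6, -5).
Nearest site = (1, -4)

The Voronoi cell of site s contains exactly those query points closer to s than to any other site. Compute squared distances from q = (6, -5) to each site:
  (1 − 6)² + (-4 − -5)² = 26
  (4 − 6)² + (1 − -5)² = 40
  (-5 − 6)² + (6 − -5)² = 242
Minimum is attained by (1, -4), so q lies in its Voronoi cell.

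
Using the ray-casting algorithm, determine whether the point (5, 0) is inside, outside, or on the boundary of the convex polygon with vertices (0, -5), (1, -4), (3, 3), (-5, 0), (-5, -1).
The point (5, 0) lies strictly outside the polygon

Cast a horizontal ray to the right from the query point and count how many polygon edges it crosses (each edge strictly once or zero times, handled with the usual half-open convention). 
Parity of crossings → even ⇒ outside.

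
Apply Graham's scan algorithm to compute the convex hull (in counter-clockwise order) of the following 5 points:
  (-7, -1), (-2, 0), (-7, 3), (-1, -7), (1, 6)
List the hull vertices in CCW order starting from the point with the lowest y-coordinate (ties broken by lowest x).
Hull (CCW) = [(-1, -7), (1, 6), (-7, 3), (-7, -1)]

Graham scan procedure:
  1. Find the pivot p₀ = point with lowest y (tie → lowest x): (-1, -7).
  2. Sort the remaining points by polar angle around p₀.
  3. Walk through sorted points, maintaining a stack; pop the top while the last three entries make a non-left turn (cross product ≤ 0).
  4. Final stack is the convex hull in CCW order: (-1, -7), (1, 6), (-7, 3), (-7, -1).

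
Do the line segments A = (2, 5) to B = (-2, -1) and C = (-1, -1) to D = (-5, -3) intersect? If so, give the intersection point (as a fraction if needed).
No (intersection of containing lines falls outside at least one segment)

Parametrize and solve: t = 9/8, s = 3/8. At least one of these is outside [0, 1], so the segments do not intersect.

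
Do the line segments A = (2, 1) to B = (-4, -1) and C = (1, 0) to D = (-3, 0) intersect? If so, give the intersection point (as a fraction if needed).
Yes; intersection at (-1, 0) (t = 1/2 on AB, s = 1/2 on CD)

Parametrize AB as A + t(B − A) = (2 + -6 t, 1 + -2 t) and CD as C + s(D − C) = (1 + -4 s, 0 + 0 s). Solve the linear system for (t, s). Determinant = 8 ≠ 0, so a unique intersection of the containing lines exists. Solution: t = 1/2, s = 1/2 — both in [0, 1], so the segments cross. Intersection point: (-1, 0).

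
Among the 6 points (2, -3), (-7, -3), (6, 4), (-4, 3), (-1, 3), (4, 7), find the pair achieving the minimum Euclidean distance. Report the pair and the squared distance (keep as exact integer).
Pair = ((-4, 3), (-1, 3)); squared distance = 9

Compute all C(6, 2) = 15 pairwise squared distances (x_i − x_j)² + (y_i − y_j)². The minimum is 9, attained by the pair ((-4, 3), (-1, 3)).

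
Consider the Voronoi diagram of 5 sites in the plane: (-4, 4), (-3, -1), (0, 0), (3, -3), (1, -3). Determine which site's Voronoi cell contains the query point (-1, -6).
Nearest site = (1, -3)

The Voronoi cell of site s contains exactly those query points closer to s than to any other site. Compute squared distances from q = (-1, -6) to each site:
  (1 − -1)² + (-3 − -6)² = 13
  (3 − -1)² + (-3 − -6)² = 25
  (-3 − -1)² + (-1 − -6)² = 29
  (0 − -1)² + (0 − -6)² = 37
  (-4 − -1)² + (4 − -6)² = 109
Minimum is attained by (1, -3), so q lies in its Voronoi cell.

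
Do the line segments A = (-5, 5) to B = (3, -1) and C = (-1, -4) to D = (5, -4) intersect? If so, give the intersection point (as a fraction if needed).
No (intersection of containing lines falls outside at least one segment)

Parametrize and solve: t = 3/2, s = 4/3. At least one of these is outside [0, 1], so the segments do not intersect.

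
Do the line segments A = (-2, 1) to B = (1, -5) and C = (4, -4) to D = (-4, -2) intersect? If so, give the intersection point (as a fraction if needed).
Yes; intersection at (0, -3) (t = 2/3 on AB, s = 1/2 on CD)

Parametrize AB as A + t(B − A) = (-2 + 3 t, 1 + -6 t) and CD as C + s(D − C) = (4 + -8 s, -4 + 2 s). Solve the linear system for (t, s). Determinant = 42 ≠ 0, so a unique intersection of the containing lines exists. Solution: t = 2/3, s = 1/2 — both in [0, 1], so the segments cross. Intersection point: (0, -3).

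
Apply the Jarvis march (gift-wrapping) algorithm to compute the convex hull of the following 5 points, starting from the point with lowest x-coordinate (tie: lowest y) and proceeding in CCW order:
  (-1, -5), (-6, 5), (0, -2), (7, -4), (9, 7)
Hull (CCW) = [(-6, 5), (-1, -5), (7, -4), (9, 7)]

Jarvis march: at each step, from the current hull vertex p, select the next vertex q as the point such that every other point lies strictly to the left of (or on) the directed line p → q. (Equivalently: for every other point r, the cross product (q − p) × (r − p) ≥ 0.)
Starting point (lowest x, tie lowest y): (-6, 5). Wrap until returning to start. Resulting hull: (-6, 5), (-1, -5), (7, -4), (9, 7).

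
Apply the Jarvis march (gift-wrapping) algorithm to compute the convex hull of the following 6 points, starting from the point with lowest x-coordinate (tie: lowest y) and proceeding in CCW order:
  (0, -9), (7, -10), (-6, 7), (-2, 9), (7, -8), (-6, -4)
Hull (CCW) = [(-6, -4), (0, -9), (7, -10), (7, -8), (-2, 9), (-6, 7)]

Jarvis march: at each step, from the current hull vertex p, select the next vertex q as the point such that every other point lies strictly to the left of (or on) the directed line p → q. (Equivalently: for every other point r, the cross product (q − p) × (r − p) ≥ 0.)
Starting point (lowest x, tie lowest y): (-6, -4). Wrap until returning to start. Resulting hull: (-6, -4), (0, -9), (7, -10), (7, -8), (-2, 9), (-6, 7).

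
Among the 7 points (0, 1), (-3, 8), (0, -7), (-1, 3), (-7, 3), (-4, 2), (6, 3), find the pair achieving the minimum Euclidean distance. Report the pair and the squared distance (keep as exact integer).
Pair = ((0, 1), (-1, 3)); squared distance = 5

Compute all C(7, 2) = 21 pairwise squared distances (x_i − x_j)² + (y_i − y_j)². The minimum is 5, attained by the pair ((0, 1), (-1, 3)).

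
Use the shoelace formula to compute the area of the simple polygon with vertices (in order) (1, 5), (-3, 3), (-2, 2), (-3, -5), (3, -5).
Area = 42

Shoelace formula: Area = (1/2) |Σ_i (x_i · y_{i+1} − x_{i+1} · y_i)| (indices mod n). Compute each cross term:
  (1)(3) − (-3)(5) = 18
  (-3)(2) − (-2)(3) = 0
  (-2)(-5) − (-3)(2) = 16
  (-3)(-5) − (3)(-5) = 30
  (3)(5) − (1)(-5) = 20
Sum = 84, so (signed) Area = 84/2 = 42, |Area| = 42.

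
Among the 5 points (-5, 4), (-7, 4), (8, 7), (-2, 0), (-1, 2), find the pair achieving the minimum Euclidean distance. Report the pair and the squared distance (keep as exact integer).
Pair = ((-5, 4), (-7, 4)); squared distance = 4

Compute all C(5, 2) = 10 pairwise squared distances (x_i − x_j)² + (y_i − y_j)². The minimum is 4, attained by the pair ((-5, 4), (-7, 4)).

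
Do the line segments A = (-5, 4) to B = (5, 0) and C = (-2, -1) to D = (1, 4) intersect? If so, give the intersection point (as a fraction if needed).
Yes; intersection at (-5/31, 64/31) (t = 15/31 on AB, s = 19/31 on CD)

Parametrize AB as A + t(B − A) = (-5 + 10 t, 4 + -4 t) and CD as C + s(D − C) = (-2 + 3 s, -1 + 5 s). Solve the linear system for (t, s). Determinant = -62 ≠ 0, so a unique intersection of the containing lines exists. Solution: t = 15/31, s = 19/31 — both in [0, 1], so the segments cross. Intersection point: (-5/31, 64/31).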